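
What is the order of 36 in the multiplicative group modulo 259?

ord(36) | φ(259) = φ(7·37) = (7−1)·(37−1) = 6·36 = 216 = 2^3 · 3^3.
Divisors of 216: 1, 2, 3, 4, 6, 8, 9, 12, 18, 24, 27, 36, 54, 72, 108, 216.
Check 36^d mod 259 for each divisor in increasing order:
36^1 ≡ 36 (mod 259)
36^2 ≡ 1 (mod 259) ✓
Therefore the multiplicative order of 36 modulo 259 is 2.

2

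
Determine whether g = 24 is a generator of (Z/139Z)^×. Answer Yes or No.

φ(139) = 139 − 1 = 138 = 2 · 3 · 23.
24 is a primitive root mod 139 iff 24^(φ(139)/q) ≢ 1 for every prime q | φ(139), i.e. q ∈ {2, 3, 23}.
24^69 ≡ 1 (mod 139)  [q = 2: ≡ 1 ✗]
24^46 ≡ 42 (mod 139)  [q = 3: ≢ 1 ✓]
24^6 ≡ 77 (mod 139)  [q = 23: ≢ 1 ✓]
24^69 ≡ 1 shows ord(24) | 69, strictly less than φ(139); not a primitive root.

No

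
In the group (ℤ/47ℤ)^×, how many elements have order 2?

1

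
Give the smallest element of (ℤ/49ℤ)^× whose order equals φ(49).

3

φ(49) = φ(7^2) = 7·(7−1) = 42 = 2 · 3 · 7.
Test candidates g = 2, 3, … against the prime factors q ∈ {2, 3, 7} of φ(49): g is a generator iff g^(42/q) ≢ 1 for every such q.
g = 2: 2^21 ≡ 1 — hits 1, so not a primitive root.
g = 3: 3^21 ≡ 48; 3^14 ≡ 30; 3^6 ≡ 43 — none is 1, so 3 is a primitive root.
The smallest primitive root modulo 49 is 3.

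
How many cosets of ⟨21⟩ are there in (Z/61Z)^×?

5

ord(21) | φ(61) = 61 − 1 = 60 = 2^2 · 3 · 5.
Divisors of 60: 1, 2, 3, 4, 5, 6, 10, 12, 15, 20, 30, 60.
Evaluate successive powers at the divisors of 60:
21^1 ≡ 21 (mod 61)
21^2 ≡ 14 (mod 61)
21^3 ≡ 50 (mod 61)
21^4 ≡ 13 (mod 61)
21^5 ≡ 29 (mod 61)
21^6 ≡ 60 (mod 61)
21^10 ≡ 48 (mod 61)
21^12 ≡ 1 (mod 61) ✓
The order of 21 is 12, so the subgroup it generates has 12 elements.
[(Z/61Z)^× : ⟨21⟩] = 60/12 = 5.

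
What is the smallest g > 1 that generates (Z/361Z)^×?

φ(361) = φ(19^2) = 19·(19−1) = 342 = 2 · 3^2 · 19.
Test candidates g = 2, 3, … against the prime factors q ∈ {2, 3, 19} of φ(361): g is a generator iff g^(342/q) ≢ 1 for every such q.
g = 2: 2^171 ≡ 360; 2^114 ≡ 292; 2^18 ≡ 58 — none is 1, so 2 is a primitive root.
The smallest primitive root modulo 361 is 2.

2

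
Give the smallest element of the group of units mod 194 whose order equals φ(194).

φ(194) = φ(2)·φ(97) = 1·96 = 96 = 2^5 · 3.
g is a primitive root iff g^(96/q) ≢ 1 (mod 194) for each prime q ∈ {2, 3}.
g = 2: gcd(2, 194) = 2 > 1, not a unit — skip.
g = 3: 3^48 ≡ 1 — hits 1, so not a primitive root.
g = 4: gcd(4, 194) = 2 > 1, not a unit — skip.
g = 5: 5^48 ≡ 193; 5^32 ≡ 35 — none is 1, so 5 is a primitive root.
So 5 is the smallest generator of (Z/194Z)^×.

5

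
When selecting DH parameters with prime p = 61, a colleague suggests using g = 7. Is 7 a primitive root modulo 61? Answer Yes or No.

φ(61) = 61 − 1 = 60 = 2^2 · 3 · 5.
An element g generates (Z/61Z)^× iff g^(60/q) ≢ 1 (mod 61) for each prime q ∈ {2, 3, 5}.
7^30 ≡ 60 (mod 61)  [q = 2: ≢ 1 ✓]
7^20 ≡ 47 (mod 61)  [q = 3: ≢ 1 ✓]
7^12 ≡ 34 (mod 61)  [q = 5: ≢ 1 ✓]
None equal 1, so ord_61(7) = 60: 7 is a primitive root.

Yes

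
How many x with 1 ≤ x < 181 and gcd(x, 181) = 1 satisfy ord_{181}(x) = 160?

0

φ(181) = 181 − 1 = 180 = 2^2 · 3^2 · 5.
In a cyclic group of order 180, there are φ(d) elements of order d for each divisor d of 180, and zero for non-divisors.
160 does not divide 180, so no element of (Z/181Z)^× has order 160.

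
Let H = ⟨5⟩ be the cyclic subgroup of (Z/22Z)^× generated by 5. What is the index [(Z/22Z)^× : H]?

Since 5 ∈ (Z/22Z)^×, its order divides φ(22) = φ(2)·φ(11) = 1·10 = 10 = 2 · 5.
Divisors of 10: 1, 2, 5, 10.
Check 5^d mod 22 for each divisor in increasing order:
5^1 ≡ 5
5^2 ≡ 3
5^5 ≡ 1
The order of 5 is 5, so the subgroup it generates has 5 elements.
The index is φ(22) / ord(5) = 10 / 5 = 2.

2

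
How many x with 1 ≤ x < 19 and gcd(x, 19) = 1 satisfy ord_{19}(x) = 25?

0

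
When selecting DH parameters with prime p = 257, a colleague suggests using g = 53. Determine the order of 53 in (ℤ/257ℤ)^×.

The order of 53 must divide φ(257) = 257 − 1 = 256 = 2^8.
Divisors of 256: 1, 2, 4, 8, 16, 32, 64, 128, 256.
Test each divisor d:
53^1 ≡ 53 (mod 257)
53^2 ≡ 239 (mod 257)
53^4 ≡ 67 (mod 257)
53^8 ≡ 120 (mod 257)
53^16 ≡ 8 (mod 257)
53^32 ≡ 64 (mod 257)
53^64 ≡ 241 (mod 257)
53^128 ≡ 256 (mod 257)
53^256 ≡ 1 (mod 257) ✓
Therefore the multiplicative order of 53 modulo 257 is 256.

256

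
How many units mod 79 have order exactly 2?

1

φ(79) = 79 − 1 = 78 = 2 · 3 · 13.
(Z/79Z)^× is cyclic (|G| = 78); a cyclic group of order m has exactly φ(d) elements of each order d | m, and none otherwise.
2 | 78, and φ(2) = 2 − 1 = 1.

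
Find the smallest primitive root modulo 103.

5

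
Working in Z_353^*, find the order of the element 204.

352

By Lagrange's theorem, ord_353(204) divides φ(353) = 353 − 1 = 352 = 2^5 · 11.
Divisors of 352: 1, 2, 4, 8, 11, 16, 22, 32, 44, 88, 176, 352.
Compute 204^d (mod 353) for the divisors d until we hit 1:
204^1 ≡ 204 (mod 353)
204^2 ≡ 315 (mod 353)
204^4 ≡ 32 (mod 353)
204^8 ≡ 318 (mod 353)
204^11 ≡ 216 (mod 353)
204^16 ≡ 166 (mod 353)
204^22 ≡ 60 (mod 353)
204^32 ≡ 22 (mod 353)
204^44 ≡ 70 (mod 353)
204^88 ≡ 311 (mod 353)
204^176 ≡ 352 (mod 353)
204^352 ≡ 1 (mod 353) ✓
Therefore the multiplicative order of 204 modulo 353 is 352.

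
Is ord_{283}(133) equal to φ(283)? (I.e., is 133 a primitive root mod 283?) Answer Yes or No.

φ(283) = 283 − 1 = 282 = 2 · 3 · 47.
An element g generates (Z/283Z)^× iff g^(282/q) ≢ 1 (mod 283) for each prime q ∈ {2, 3, 47}.
133^141 ≡ 282 (mod 283)  [q = 2: ≢ 1 ✓]
133^94 ≡ 44 (mod 283)  [q = 3: ≢ 1 ✓]
133^6 ≡ 251 (mod 283)  [q = 47: ≢ 1 ✓]
All checks pass, so 133 has order 282 and is a primitive root modulo 283.

Yes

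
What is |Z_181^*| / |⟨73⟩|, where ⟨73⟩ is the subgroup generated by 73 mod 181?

20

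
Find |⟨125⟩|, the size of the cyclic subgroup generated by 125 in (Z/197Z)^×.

196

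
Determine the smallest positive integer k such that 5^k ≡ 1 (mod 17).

16

ord(5) | φ(17) = 17 − 1 = 16 = 2^4.
Divisors of 16: 1, 2, 4, 8, 16.
Test each divisor d:
5^1 ≡ 5 (mod 17)
5^2 ≡ 8 (mod 17)
5^4 ≡ 13 (mod 17)
5^8 ≡ 16 (mod 17)
5^16 ≡ 1 (mod 17) ✓
The smallest such exponent is 16, so the order of 5 is 16.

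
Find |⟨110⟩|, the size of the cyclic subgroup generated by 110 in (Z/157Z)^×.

78

The order of 110 must divide φ(157) = 157 − 1 = 156 = 2^2 · 3 · 13.
Divisors of 156: 1, 2, 3, 4, 6, 12, 13, 26, 39, 52, 78, 156.
Compute 110^d (mod 157) for the divisors d until we hit 1:
110^1 ≡ 110 (mod 157)
110^2 ≡ 11 (mod 157)
110^3 ≡ 111 (mod 157)
110^4 ≡ 121 (mod 157)
110^6 ≡ 75 (mod 157)
110^12 ≡ 130 (mod 157)
110^13 ≡ 13 (mod 157)
110^26 ≡ 12 (mod 157)
110^39 ≡ 156 (mod 157)
110^52 ≡ 144 (mod 157)
110^78 ≡ 1 (mod 157) ✓
So ord_157(110) = 78.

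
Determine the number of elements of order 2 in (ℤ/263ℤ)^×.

1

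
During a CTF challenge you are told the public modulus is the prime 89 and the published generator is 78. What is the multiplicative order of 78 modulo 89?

11

ord(78) | φ(89) = 89 − 1 = 88 = 2^3 · 11.
Divisors of 88: 1, 2, 4, 8, 11, 22, 44, 88.
Check 78^d mod 89 for each divisor in increasing order:
78^1 ≡ 78 (mod 89)
78^2 ≡ 32 (mod 89)
78^4 ≡ 45 (mod 89)
78^8 ≡ 67 (mod 89)
78^11 ≡ 1 (mod 89) ✓
The smallest such exponent is 11, so the order of 78 is 11.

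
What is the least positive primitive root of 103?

5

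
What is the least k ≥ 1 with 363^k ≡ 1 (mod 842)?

105

ord(363) | φ(842) = φ(2)·φ(421) = 1·420 = 420 = 2^2 · 3 · 5 · 7.
Divisors of 420: 1, 2, 3, 4, 5, 6, 7, 10, 12, 14, 15, 20, 21, 28, 30, 35, 42, 60, 70, 84, 105, 140, 210, 420.
Evaluate successive powers at the divisors of 420:
363^1 ≡ 363
363^2 ≡ 417
363^3 ≡ 653
363^4 ≡ 437
363^5 ≡ 335
363^6 ≡ 357
363^7 ≡ 765
363^10 ≡ 239
363^12 ≡ 307
363^14 ≡ 35
363^15 ≡ 75
363^20 ≡ 707
363^21 ≡ 673
363^28 ≡ 383
363^30 ≡ 573
363^35 ≡ 821
363^42 ≡ 775
363^60 ≡ 791
363^70 ≡ 441
363^84 ≡ 279
363^105 ≡ 1
Therefore the multiplicative order of 363 modulo 842 is 105.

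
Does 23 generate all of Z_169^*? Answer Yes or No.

No

φ(169) = φ(13^2) = 13·(13−1) = 156 = 2^2 · 3 · 13.
An element g generates (Z/169Z)^× iff g^(156/q) ≢ 1 (mod 169) for each prime q ∈ {2, 3, 13}.
23^78 ≡ 1 (mod 169)  [q = 2: ≡ 1 ✗]
23^52 ≡ 146 (mod 169)  [q = 3: ≢ 1 ✓]
23^12 ≡ 1 (mod 169)  [q = 13: ≡ 1 ✗]
Since 23^78 ≡ 1, the order of 23 divides 78 < 156, so 23 is not a primitive root.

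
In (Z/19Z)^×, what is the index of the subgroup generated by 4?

By Lagrange's theorem, ord_19(4) divides φ(19) = 19 − 1 = 18 = 2 · 3^2.
Divisors of 18: 1, 2, 3, 6, 9, 18.
Test each divisor d:
4^1 ≡ 4
4^2 ≡ 16
4^3 ≡ 7
4^6 ≡ 11
4^9 ≡ 1
So ord_19(4) = 9, hence |⟨4⟩| = 9.
Index = |(Z/19Z)^×| / |⟨4⟩| = 18 / 9 = 2.

2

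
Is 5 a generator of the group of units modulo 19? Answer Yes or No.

No

φ(19) = 19 − 1 = 18 = 2 · 3^2.
It suffices to check that the order of 5 is not a proper divisor of 18: compute 5^(18/q) for q ∈ {2, 3}.
5^9 ≡ 1 (mod 19)  [q = 2: ≡ 1 ✗]
5^6 ≡ 7 (mod 19)  [q = 3: ≢ 1 ✓]
The check at q = 2 fails, so 5 generates a proper subgroup.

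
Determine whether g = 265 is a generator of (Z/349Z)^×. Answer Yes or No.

φ(349) = 349 − 1 = 348 = 2^2 · 3 · 29.
Test 265^(348/q) mod 349 for each prime factor q of 348:
265^174 ≡ 348 (mod 349)  [q = 2: ≢ 1 ✓]
265^116 ≡ 122 (mod 349)  [q = 3: ≢ 1 ✓]
265^12 ≡ 168 (mod 349)  [q = 29: ≢ 1 ✓]
Every test exponent gives a nontrivial residue, hence 265 generates the full group.

Yes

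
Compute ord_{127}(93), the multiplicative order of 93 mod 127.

By Lagrange's theorem, ord_127(93) divides φ(127) = 127 − 1 = 126 = 2 · 3^2 · 7.
Divisors of 126: 1, 2, 3, 6, 7, 9, 14, 18, 21, 42, 63, 126.
Check 93^d mod 127 for each divisor in increasing order:
93^1 ≡ 93 (mod 127)
93^2 ≡ 13 (mod 127)
93^3 ≡ 66 (mod 127)
93^6 ≡ 38 (mod 127)
93^7 ≡ 105 (mod 127)
93^9 ≡ 95 (mod 127)
93^14 ≡ 103 (mod 127)
93^18 ≡ 8 (mod 127)
93^21 ≡ 20 (mod 127)
93^42 ≡ 19 (mod 127)
93^63 ≡ 126 (mod 127)
93^126 ≡ 1 (mod 127) ✓
The smallest such exponent is 126, so the order of 93 is 126.

126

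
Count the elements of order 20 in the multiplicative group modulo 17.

φ(17) = 17 − 1 = 16 = 2^4.
Since (Z/17Z)^× is cyclic of order 16, the number of elements of order d is φ(d) when d | 16 and 0 otherwise.
20 does not divide 16, so no element of (Z/17Z)^× has order 20.

0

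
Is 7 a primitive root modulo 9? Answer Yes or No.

φ(9) = φ(3^2) = 3·(3−1) = 6 = 2 · 3.
It suffices to check that the order of 7 is not a proper divisor of 6: compute 7^(6/q) for q ∈ {2, 3}.
7^3 ≡ 1 (mod 9)  [q = 2: ≡ 1 ✗]
7^2 ≡ 4 (mod 9)  [q = 3: ≢ 1 ✓]
Since 7^3 ≡ 1, the order of 7 divides 3 < 6, so 7 is not a primitive root.

No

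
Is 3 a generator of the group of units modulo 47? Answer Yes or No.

No

φ(47) = 47 − 1 = 46 = 2 · 23.
Test 3^(46/q) mod 47 for each prime factor q of 46:
3^23 ≡ 1 (mod 47)  [q = 2: ≡ 1 ✗]
3^2 ≡ 9 (mod 47)  [q = 23: ≢ 1 ✓]
3^23 ≡ 1 shows ord(3) | 23, strictly less than φ(47); not a primitive root.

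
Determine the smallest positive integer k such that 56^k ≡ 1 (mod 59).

Since 56 ∈ (Z/59Z)^×, its order divides φ(59) = 59 − 1 = 58 = 2 · 29.
Divisors of 58: 1, 2, 29, 58.
Test each divisor d:
56^1 ≡ 56
56^2 ≡ 9
56^29 ≡ 58
56^58 ≡ 1
Therefore the multiplicative order of 56 modulo 59 is 58.

58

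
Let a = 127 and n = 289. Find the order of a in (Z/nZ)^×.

136

Since 127 ∈ (Z/289Z)^×, its order divides φ(289) = φ(17^2) = 17·(17−1) = 272 = 2^4 · 17.
Divisors of 272: 1, 2, 4, 8, 16, 17, 34, 68, 136, 272.
Compute 127^d (mod 289) for the divisors d until we hit 1:
127^1 ≡ 127 (mod 289)
127^2 ≡ 234 (mod 289)
127^4 ≡ 135 (mod 289)
127^8 ≡ 18 (mod 289)
127^16 ≡ 35 (mod 289)
127^17 ≡ 110 (mod 289)
127^34 ≡ 251 (mod 289)
127^68 ≡ 288 (mod 289)
127^136 ≡ 1 (mod 289) ✓
Hence ord(127) = 136.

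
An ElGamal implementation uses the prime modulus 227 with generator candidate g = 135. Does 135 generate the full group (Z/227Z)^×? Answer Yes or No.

Yes

φ(227) = 227 − 1 = 226 = 2 · 113.
It suffices to check that the order of 135 is not a proper divisor of 226: compute 135^(226/q) for q ∈ {2, 113}.
135^113 ≡ 226 (mod 227)  [q = 2: ≢ 1 ✓]
135^2 ≡ 65 (mod 227)  [q = 113: ≢ 1 ✓]
All checks pass, so 135 has order 226 and is a primitive root modulo 227.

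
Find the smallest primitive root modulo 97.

5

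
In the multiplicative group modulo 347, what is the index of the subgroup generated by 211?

1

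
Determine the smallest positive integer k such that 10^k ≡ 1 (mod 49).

42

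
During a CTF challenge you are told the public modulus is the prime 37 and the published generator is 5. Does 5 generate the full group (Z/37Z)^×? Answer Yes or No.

Yes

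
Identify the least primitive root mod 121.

2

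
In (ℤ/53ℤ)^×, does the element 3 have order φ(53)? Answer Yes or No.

φ(53) = 53 − 1 = 52 = 2^2 · 13.
It suffices to check that the order of 3 is not a proper divisor of 52: compute 3^(52/q) for q ∈ {2, 13}.
3^26 ≡ 52 (mod 53)  [q = 2: ≢ 1 ✓]
3^4 ≡ 28 (mod 53)  [q = 13: ≢ 1 ✓]
Every test exponent gives a nontrivial residue, hence 3 generates the full group.

Yes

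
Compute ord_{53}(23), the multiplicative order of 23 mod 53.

The order of 23 must divide φ(53) = 53 − 1 = 52 = 2^2 · 13.
Divisors of 52: 1, 2, 4, 13, 26, 52.
Test each divisor d:
23^1 ≡ 23 (mod 53)
23^2 ≡ 52 (mod 53)
23^4 ≡ 1 (mod 53) ✓
Hence ord(23) = 4.

4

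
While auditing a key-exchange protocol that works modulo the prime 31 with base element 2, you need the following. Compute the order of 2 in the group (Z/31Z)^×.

Since 2 ∈ (Z/31Z)^×, its order divides φ(31) = 31 − 1 = 30 = 2 · 3 · 5.
Divisors of 30: 1, 2, 3, 5, 6, 10, 15, 30.
Test each divisor d:
2^1 ≡ 2 (mod 31)
2^2 ≡ 4 (mod 31)
2^3 ≡ 8 (mod 31)
2^5 ≡ 1 (mod 31) ✓
The smallest such exponent is 5, so the order of 2 is 5.

5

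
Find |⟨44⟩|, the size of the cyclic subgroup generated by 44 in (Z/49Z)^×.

21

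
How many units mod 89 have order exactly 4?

φ(89) = 89 − 1 = 88 = 2^3 · 11.
(Z/89Z)^× is cyclic (|G| = 88); a cyclic group of order m has exactly φ(d) elements of each order d | m, and none otherwise.
4 = 2^2 divides 88, and φ(4) = 2.

2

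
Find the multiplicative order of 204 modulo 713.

ord(204) | φ(713) = φ(23·31) = (23−1)·(31−1) = 22·30 = 660 = 2^2 · 3 · 5 · 11.
Divisors of 660: 1, 2, 3, 4, 5, 6, 10, 11, 12, 15, 20, 22, 30, 33, 44, 55, 60, 66, 110, 132, 165, 220, 330, 660.
Compute 204^d (mod 713) for the divisors d until we hit 1:
204^1 ≡ 204 (mod 713)
204^2 ≡ 262 (mod 713)
204^3 ≡ 686 (mod 713)
204^4 ≡ 196 (mod 713)
204^5 ≡ 56 (mod 713)
204^6 ≡ 16 (mod 713)
204^10 ≡ 284 (mod 713)
204^11 ≡ 183 (mod 713)
204^12 ≡ 256 (mod 713)
204^15 ≡ 218 (mod 713)
204^20 ≡ 87 (mod 713)
204^22 ≡ 691 (mod 713)
204^30 ≡ 466 (mod 713)
204^33 ≡ 252 (mod 713)
204^44 ≡ 484 (mod 713)
204^55 ≡ 160 (mod 713)
204^60 ≡ 404 (mod 713)
204^66 ≡ 47 (mod 713)
204^110 ≡ 645 (mod 713)
204^132 ≡ 70 (mod 713)
204^165 ≡ 528 (mod 713)
204^220 ≡ 346 (mod 713)
204^330 ≡ 1 (mod 713) ✓
Therefore the multiplicative order of 204 modulo 713 is 330.

330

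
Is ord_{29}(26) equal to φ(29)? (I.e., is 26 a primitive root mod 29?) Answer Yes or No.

φ(29) = 29 − 1 = 28 = 2^2 · 7.
It suffices to check that the order of 26 is not a proper divisor of 28: compute 26^(28/q) for q ∈ {2, 7}.
26^14 ≡ 28 (mod 29)  [q = 2: ≢ 1 ✓]
26^4 ≡ 23 (mod 29)  [q = 7: ≢ 1 ✓]
All checks pass, so 26 has order 28 and is a primitive root modulo 29.

Yes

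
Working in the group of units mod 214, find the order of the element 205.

106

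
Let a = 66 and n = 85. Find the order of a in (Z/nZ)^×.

8

The order of 66 must divide φ(85) = φ(5·17) = (5−1)·(17−1) = 4·16 = 64 = 2^6.
Divisors of 64: 1, 2, 4, 8, 16, 32, 64.
Evaluate successive powers at the divisors of 64:
66^1 ≡ 66
66^2 ≡ 21
66^4 ≡ 16
66^8 ≡ 1
So ord_85(66) = 8.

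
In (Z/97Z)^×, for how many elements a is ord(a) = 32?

16

φ(97) = 97 − 1 = 96 = 2^5 · 3.
(Z/97Z)^× is cyclic (|G| = 96); a cyclic group of order m has exactly φ(d) elements of each order d | m, and none otherwise.
32 = 2^5 divides 96, and φ(32) = 16.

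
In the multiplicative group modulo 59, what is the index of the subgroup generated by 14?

ord(14) | φ(59) = 59 − 1 = 58 = 2 · 29.
Divisors of 58: 1, 2, 29, 58.
Evaluate successive powers at the divisors of 58:
14^1 ≡ 14 (mod 59)
14^2 ≡ 19 (mod 59)
14^29 ≡ 58 (mod 59)
14^58 ≡ 1 (mod 59) ✓
The order of 14 is 58, so the subgroup it generates has 58 elements.
Index = |(Z/59Z)^×| / |⟨14⟩| = 58 / 58 = 1.

1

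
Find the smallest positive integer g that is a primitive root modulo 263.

5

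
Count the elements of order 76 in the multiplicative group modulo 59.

0

φ(59) = 59 − 1 = 58 = 2 · 29.
Since (Z/59Z)^× is cyclic of order 58, the number of elements of order d is φ(d) when d | 58 and 0 otherwise.
Here 58 is not a multiple of 76, so there are no elements of order 76.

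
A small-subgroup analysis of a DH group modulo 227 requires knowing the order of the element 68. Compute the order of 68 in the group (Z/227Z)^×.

226

The order of 68 must divide φ(227) = 227 − 1 = 226 = 2 · 113.
Divisors of 226: 1, 2, 113, 226.
Test each divisor d:
68^1 ≡ 68
68^2 ≡ 84
68^113 ≡ 226
68^226 ≡ 1
The smallest such exponent is 226, so the order of 68 is 226.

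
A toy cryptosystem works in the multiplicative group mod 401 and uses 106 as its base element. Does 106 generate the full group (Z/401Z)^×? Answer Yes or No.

Yes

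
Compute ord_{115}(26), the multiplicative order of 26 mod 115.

11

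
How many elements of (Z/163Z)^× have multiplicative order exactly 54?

φ(163) = 163 − 1 = 162 = 2 · 3^4.
In a cyclic group of order 162, there are φ(d) elements of order d for each divisor d of 162, and zero for non-divisors.
54 = 2 · 3^3 divides 162, and φ(54) = 18.

18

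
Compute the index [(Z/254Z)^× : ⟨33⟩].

Since 33 ∈ (Z/254Z)^×, its order divides φ(254) = φ(2)·φ(127) = 1·126 = 126 = 2 · 3^2 · 7.
Divisors of 126: 1, 2, 3, 6, 7, 9, 14, 18, 21, 42, 63, 126.
Compute 33^d (mod 254) for the divisors d until we hit 1:
33^1 ≡ 33 (mod 254)
33^2 ≡ 73 (mod 254)
33^3 ≡ 123 (mod 254)
33^6 ≡ 143 (mod 254)
33^7 ≡ 147 (mod 254)
33^9 ≡ 63 (mod 254)
33^14 ≡ 19 (mod 254)
33^18 ≡ 159 (mod 254)
33^21 ≡ 253 (mod 254)
33^42 ≡ 1 (mod 254) ✓
So ord_254(33) = 42, hence |⟨33⟩| = 42.
The index is φ(254) / ord(33) = 126 / 42 = 3.

3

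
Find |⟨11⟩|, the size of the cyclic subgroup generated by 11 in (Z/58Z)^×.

ord(11) | φ(58) = φ(2)·φ(29) = 1·28 = 28 = 2^2 · 7.
Divisors of 28: 1, 2, 4, 7, 14, 28.
Test each divisor d:
11^1 ≡ 11 (mod 58)
11^2 ≡ 5 (mod 58)
11^4 ≡ 25 (mod 58)
11^7 ≡ 41 (mod 58)
11^14 ≡ 57 (mod 58)
11^28 ≡ 1 (mod 58) ✓
Therefore the multiplicative order of 11 modulo 58 is 28.

28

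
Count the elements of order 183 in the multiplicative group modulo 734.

120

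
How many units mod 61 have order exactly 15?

8

φ(61) = 61 − 1 = 60 = 2^2 · 3 · 5.
In a cyclic group of order 60, there are φ(d) elements of order d for each divisor d of 60, and zero for non-divisors.
15 = 3 · 5 divides 60, and φ(15) = 8.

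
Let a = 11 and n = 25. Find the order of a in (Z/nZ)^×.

5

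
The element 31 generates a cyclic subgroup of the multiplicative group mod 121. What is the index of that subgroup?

2

Since 31 ∈ (Z/121Z)^×, its order divides φ(121) = φ(11^2) = 11·(11−1) = 110 = 2 · 5 · 11.
Divisors of 110: 1, 2, 5, 10, 11, 22, 55, 110.
Check 31^d mod 121 for each divisor in increasing order:
31^1 ≡ 31 (mod 121)
31^2 ≡ 114 (mod 121)
31^5 ≡ 67 (mod 121)
31^10 ≡ 12 (mod 121)
31^11 ≡ 9 (mod 121)
31^22 ≡ 81 (mod 121)
31^55 ≡ 1 (mod 121) ✓
So ord_121(31) = 55, hence |⟨31⟩| = 55.
[(Z/121Z)^× : ⟨31⟩] = 110/55 = 2.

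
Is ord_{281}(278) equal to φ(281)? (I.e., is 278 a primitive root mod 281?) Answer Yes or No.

Yes

φ(281) = 281 − 1 = 280 = 2^3 · 5 · 7.
Test 278^(280/q) mod 281 for each prime factor q of 280:
278^140 ≡ 280 (mod 281)  [q = 2: ≢ 1 ✓]
278^56 ≡ 86 (mod 281)  [q = 5: ≢ 1 ✓]
278^40 ≡ 249 (mod 281)  [q = 7: ≢ 1 ✓]
None equal 1, so ord_281(278) = 280: 278 is a primitive root.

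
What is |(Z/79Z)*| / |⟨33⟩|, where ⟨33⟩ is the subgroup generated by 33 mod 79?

3

The order of 33 must divide φ(79) = 79 − 1 = 78 = 2 · 3 · 13.
Divisors of 78: 1, 2, 3, 6, 13, 26, 39, 78.
Check 33^d mod 79 for each divisor in increasing order:
33^1 ≡ 33
33^2 ≡ 62
33^3 ≡ 71
33^6 ≡ 64
33^13 ≡ 78
33^26 ≡ 1
So ord_79(33) = 26, hence |⟨33⟩| = 26.
The index is φ(79) / ord(33) = 78 / 26 = 3.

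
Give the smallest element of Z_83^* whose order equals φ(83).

φ(83) = 83 − 1 = 82 = 2 · 41.
Test candidates g = 2, 3, … against the prime factors q ∈ {2, 41} of φ(83): g is a generator iff g^(82/q) ≢ 1 for every such q.
g = 2: 2^41 ≡ 82; 2^2 ≡ 4 — none is 1, so 2 is a primitive root.
The smallest primitive root modulo 83 is 2.

2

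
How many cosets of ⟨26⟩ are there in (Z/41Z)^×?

1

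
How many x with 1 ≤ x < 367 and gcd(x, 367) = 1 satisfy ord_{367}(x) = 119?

φ(367) = 367 − 1 = 366 = 2 · 3 · 61.
Since (Z/367Z)^× is cyclic of order 366, the number of elements of order d is φ(d) when d | 366 and 0 otherwise.
119 does not divide 366, so no element of (Z/367Z)^× has order 119.

0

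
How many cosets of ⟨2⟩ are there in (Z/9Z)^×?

1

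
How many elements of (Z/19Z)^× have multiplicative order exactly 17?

0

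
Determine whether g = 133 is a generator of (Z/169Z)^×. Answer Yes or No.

No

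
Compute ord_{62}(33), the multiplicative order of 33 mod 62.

ord(33) | φ(62) = φ(2)·φ(31) = 1·30 = 30 = 2 · 3 · 5.
Divisors of 30: 1, 2, 3, 5, 6, 10, 15, 30.
Evaluate successive powers at the divisors of 30:
33^1 ≡ 33
33^2 ≡ 35
33^3 ≡ 39
33^5 ≡ 1
Therefore the multiplicative order of 33 modulo 62 is 5.

5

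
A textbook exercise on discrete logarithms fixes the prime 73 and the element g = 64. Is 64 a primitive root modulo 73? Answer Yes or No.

φ(73) = 73 − 1 = 72 = 2^3 · 3^2.
An element g generates (Z/73Z)^× iff g^(72/q) ≢ 1 (mod 73) for each prime q ∈ {2, 3}.
64^36 ≡ 1 (mod 73)  [q = 2: ≡ 1 ✗]
64^24 ≡ 1 (mod 73)  [q = 3: ≡ 1 ✗]
64^36 ≡ 1 shows ord(64) | 36, strictly less than φ(73); not a primitive root.

No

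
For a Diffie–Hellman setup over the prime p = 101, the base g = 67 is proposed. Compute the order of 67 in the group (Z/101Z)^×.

The order of 67 must divide φ(101) = 101 − 1 = 100 = 2^2 · 5^2.
Divisors of 100: 1, 2, 4, 5, 10, 20, 25, 50, 100.
Test each divisor d:
67^1 ≡ 67 (mod 101)
67^2 ≡ 45 (mod 101)
67^4 ≡ 5 (mod 101)
67^5 ≡ 32 (mod 101)
67^10 ≡ 14 (mod 101)
67^20 ≡ 95 (mod 101)
67^25 ≡ 10 (mod 101)
67^50 ≡ 100 (mod 101)
67^100 ≡ 1 (mod 101) ✓
The smallest such exponent is 100, so the order of 67 is 100.

100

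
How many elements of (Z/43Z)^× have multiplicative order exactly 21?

φ(43) = 43 − 1 = 42 = 2 · 3 · 7.
In a cyclic group of order 42, there are φ(d) elements of order d for each divisor d of 42, and zero for non-divisors.
21 = 3 · 7 divides 42, and φ(21) = 12.

12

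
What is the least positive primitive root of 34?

3

φ(34) = φ(2)·φ(17) = 1·16 = 16 = 2^4.
g is a primitive root iff g^(16/q) ≢ 1 (mod 34) for each prime q ∈ {2}.
g = 2: gcd(2, 34) = 2 > 1, not a unit — skip.
g = 3: 3^8 ≡ 33 — none is 1, so 3 is a primitive root.
The smallest primitive root modulo 34 is 3.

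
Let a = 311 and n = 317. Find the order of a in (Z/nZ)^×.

ord(311) | φ(317) = 317 − 1 = 316 = 2^2 · 79.
Divisors of 316: 1, 2, 4, 79, 158, 316.
Test each divisor d:
311^1 ≡ 311 (mod 317)
311^2 ≡ 36 (mod 317)
311^4 ≡ 28 (mod 317)
311^79 ≡ 1 (mod 317) ✓
Hence ord(311) = 79.

79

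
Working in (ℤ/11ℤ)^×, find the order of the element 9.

By Lagrange's theorem, ord_11(9) divides φ(11) = 11 − 1 = 10 = 2 · 5.
Divisors of 10: 1, 2, 5, 10.
Check 9^d mod 11 for each divisor in increasing order:
9^1 ≡ 9 (mod 11)
9^2 ≡ 4 (mod 11)
9^5 ≡ 1 (mod 11) ✓
The smallest such exponent is 5, so the order of 9 is 5.

5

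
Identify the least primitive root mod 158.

3

φ(158) = φ(2)·φ(79) = 1·78 = 78 = 2 · 3 · 13.
g is a primitive root iff g^(78/q) ≢ 1 (mod 158) for each prime q ∈ {2, 3, 13}.
g = 2: gcd(2, 158) = 2 > 1, not a unit — skip.
g = 3: 3^39 ≡ 157; 3^26 ≡ 23; 3^6 ≡ 97 — none is 1, so 3 is a primitive root.
Hence the least primitive root of 158 is 3.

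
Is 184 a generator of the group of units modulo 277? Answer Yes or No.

Yes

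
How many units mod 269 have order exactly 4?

φ(269) = 269 − 1 = 268 = 2^2 · 67.
Since (Z/269Z)^× is cyclic of order 268, the number of elements of order d is φ(d) when d | 268 and 0 otherwise.
4 = 2^2 divides 268, and φ(4) = 2.

2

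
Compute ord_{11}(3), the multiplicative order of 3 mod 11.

5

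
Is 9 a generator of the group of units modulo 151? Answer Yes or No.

φ(151) = 151 − 1 = 150 = 2 · 3 · 5^2.
9 is a primitive root mod 151 iff 9^(φ(151)/q) ≢ 1 for every prime q | φ(151), i.e. q ∈ {2, 3, 5}.
9^75 ≡ 1 (mod 151)  [q = 2: ≡ 1 ✗]
9^50 ≡ 1 (mod 151)  [q = 3: ≡ 1 ✗]
9^30 ≡ 8 (mod 151)  [q = 5: ≢ 1 ✓]
The check at q = 2 fails, so 9 generates a proper subgroup.

No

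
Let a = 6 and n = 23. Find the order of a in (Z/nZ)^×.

ord(6) | φ(23) = 23 − 1 = 22 = 2 · 11.
Divisors of 22: 1, 2, 11, 22.
Evaluate successive powers at the divisors of 22:
6^1 ≡ 6
6^2 ≡ 13
6^11 ≡ 1
So ord_23(6) = 11.

11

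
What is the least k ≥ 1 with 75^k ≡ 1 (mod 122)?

Since 75 ∈ (Z/122Z)^×, its order divides φ(122) = φ(2)·φ(61) = 1·60 = 60 = 2^2 · 3 · 5.
Divisors of 60: 1, 2, 3, 4, 5, 6, 10, 12, 15, 20, 30, 60.
Test each divisor d:
75^1 ≡ 75 (mod 122)
75^2 ≡ 13 (mod 122)
75^3 ≡ 121 (mod 122)
75^4 ≡ 47 (mod 122)
75^5 ≡ 109 (mod 122)
75^6 ≡ 1 (mod 122) ✓
The smallest such exponent is 6, so the order of 75 is 6.

6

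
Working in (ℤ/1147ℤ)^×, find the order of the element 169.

The order of 169 must divide φ(1147) = φ(31·37) = (31−1)·(37−1) = 30·36 = 1080 = 2^3 · 3^3 · 5.
Divisors of 1080: 1, 2, 3, 4, 5, 6, 8, 9, 10, 12, 15, 18, 20, 24, 27, 30, 36, 40, 45, 54, 60, 72, 90, 108, 120, 135, 180, 216, 270, 360, 540, 1080.
Test each divisor d:
169^1 ≡ 169 (mod 1147)
169^2 ≡ 1033 (mod 1147)
169^3 ≡ 233 (mod 1147)
169^4 ≡ 379 (mod 1147)
169^5 ≡ 966 (mod 1147)
169^6 ≡ 380 (mod 1147)
169^8 ≡ 266 (mod 1147)
169^9 ≡ 221 (mod 1147)
169^10 ≡ 645 (mod 1147)
169^12 ≡ 1025 (mod 1147)
169^15 ≡ 249 (mod 1147)
169^18 ≡ 667 (mod 1147)
169^20 ≡ 811 (mod 1147)
169^24 ≡ 1120 (mod 1147)
169^27 ≡ 591 (mod 1147)
169^30 ≡ 63 (mod 1147)
169^36 ≡ 1000 (mod 1147)
169^40 ≡ 490 (mod 1147)
169^45 ≡ 776 (mod 1147)
169^54 ≡ 593 (mod 1147)
169^60 ≡ 528 (mod 1147)
169^72 ≡ 963 (mod 1147)
169^90 ≡ 1 (mod 1147) ✓
So ord_1147(169) = 90.

90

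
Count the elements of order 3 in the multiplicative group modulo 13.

2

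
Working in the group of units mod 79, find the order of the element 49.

ord(49) | φ(79) = 79 − 1 = 78 = 2 · 3 · 13.
Divisors of 78: 1, 2, 3, 6, 13, 26, 39, 78.
Check 49^d mod 79 for each divisor in increasing order:
49^1 ≡ 49 (mod 79)
49^2 ≡ 31 (mod 79)
49^3 ≡ 18 (mod 79)
49^6 ≡ 8 (mod 79)
49^13 ≡ 55 (mod 79)
49^26 ≡ 23 (mod 79)
49^39 ≡ 1 (mod 79) ✓
So ord_79(49) = 39.

39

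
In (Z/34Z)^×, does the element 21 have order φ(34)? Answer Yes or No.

No

φ(34) = φ(2)·φ(17) = 1·16 = 16 = 2^4.
Test 21^(16/q) mod 34 for each prime factor q of 16:
21^8 ≡ 1 (mod 34)  [q = 2: ≡ 1 ✗]
Since 21^8 ≡ 1, the order of 21 divides 8 < 16, so 21 is not a primitive root.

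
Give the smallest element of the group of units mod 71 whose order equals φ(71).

φ(71) = 71 − 1 = 70 = 2 · 5 · 7.
g is a primitive root iff g^(70/q) ≢ 1 (mod 71) for each prime q ∈ {2, 5, 7}.
g = 2: 2^35 ≡ 1 — hits 1, so not a primitive root.
g = 3: 3^35 ≡ 1 — hits 1, so not a primitive root.
g = 4: 4^35 ≡ 1 — hits 1, so not a primitive root.
g = 5: 5^35 ≡ 1 — hits 1, so not a primitive root.
g = 6: 6^35 ≡ 1 — hits 1, so not a primitive root.
g = 7: 7^35 ≡ 70; 7^14 ≡ 54; 7^10 ≡ 45 — none is 1, so 7 is a primitive root.
So 7 is the smallest generator of (Z/71Z)^×.

7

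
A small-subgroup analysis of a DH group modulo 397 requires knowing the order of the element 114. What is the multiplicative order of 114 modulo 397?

396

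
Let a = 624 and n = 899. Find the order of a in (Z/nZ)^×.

140

Since 624 ∈ (Z/899Z)^×, its order divides φ(899) = φ(29·31) = (29−1)·(31−1) = 28·30 = 840 = 2^3 · 3 · 5 · 7.
Divisors of 840: 1, 2, 3, 4, 5, 6, 7, 8, 10, 12, 14, 15, 20, 21, 24, 28, 30, 35, 40, 42, 56, 60, 70, 84, 105, 120, 140, 168, 210, 280, 420, 840.
Test each divisor d:
624^1 ≡ 624 (mod 899)
624^2 ≡ 109 (mod 899)
624^3 ≡ 591 (mod 899)
624^4 ≡ 194 (mod 899)
624^5 ≡ 590 (mod 899)
624^6 ≡ 469 (mod 899)
624^7 ≡ 481 (mod 899)
624^8 ≡ 777 (mod 899)
624^10 ≡ 187 (mod 899)
624^12 ≡ 605 (mod 899)
624^14 ≡ 318 (mod 899)
624^15 ≡ 652 (mod 899)
624^20 ≡ 807 (mod 899)
624^21 ≡ 128 (mod 899)
624^24 ≡ 132 (mod 899)
624^28 ≡ 436 (mod 899)
624^30 ≡ 776 (mod 899)
624^35 ≡ 249 (mod 899)
624^40 ≡ 373 (mod 899)
624^42 ≡ 202 (mod 899)
624^56 ≡ 407 (mod 899)
624^60 ≡ 745 (mod 899)
624^70 ≡ 869 (mod 899)
624^84 ≡ 349 (mod 899)
624^105 ≡ 621 (mod 899)
624^120 ≡ 342 (mod 899)
624^140 ≡ 1 (mod 899) ✓
So ord_899(624) = 140.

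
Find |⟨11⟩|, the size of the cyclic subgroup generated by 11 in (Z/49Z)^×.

21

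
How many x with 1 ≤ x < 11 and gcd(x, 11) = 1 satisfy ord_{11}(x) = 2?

1

φ(11) = 11 − 1 = 10 = 2 · 5.
(Z/11Z)^× is cyclic (|G| = 10); a cyclic group of order m has exactly φ(d) elements of each order d | m, and none otherwise.
2 | 10, and φ(2) = 2 − 1 = 1.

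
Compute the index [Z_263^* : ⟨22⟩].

ord(22) | φ(263) = 263 − 1 = 262 = 2 · 131.
Divisors of 262: 1, 2, 131, 262.
Test each divisor d:
22^1 ≡ 22
22^2 ≡ 221
22^131 ≡ 1
Thus |⟨22⟩| = ord(22) = 131.
The index is φ(263) / ord(22) = 262 / 131 = 2.

2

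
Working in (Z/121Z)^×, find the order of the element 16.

ord(16) | φ(121) = φ(11^2) = 11·(11−1) = 110 = 2 · 5 · 11.
Divisors of 110: 1, 2, 5, 10, 11, 22, 55, 110.
Test each divisor d:
16^1 ≡ 16
16^2 ≡ 14
16^5 ≡ 111
16^10 ≡ 100
16^11 ≡ 27
16^22 ≡ 3
16^55 ≡ 1
Therefore the multiplicative order of 16 modulo 121 is 55.

55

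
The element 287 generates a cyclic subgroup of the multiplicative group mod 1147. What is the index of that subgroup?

12

Since 287 ∈ (Z/1147Z)^×, its order divides φ(1147) = φ(31·37) = (31−1)·(37−1) = 30·36 = 1080 = 2^3 · 3^3 · 5.
Divisors of 1080: 1, 2, 3, 4, 5, 6, 8, 9, 10, 12, 15, 18, 20, 24, 27, 30, 36, 40, 45, 54, 60, 72, 90, 108, 120, 135, 180, 216, 270, 360, 540, 1080.
Test each divisor d:
287^1 ≡ 287 (mod 1147)
287^2 ≡ 932 (mod 1147)
287^3 ≡ 233 (mod 1147)
287^4 ≡ 345 (mod 1147)
287^5 ≡ 373 (mod 1147)
287^6 ≡ 380 (mod 1147)
287^8 ≡ 884 (mod 1147)
287^9 ≡ 221 (mod 1147)
287^10 ≡ 342 (mod 1147)
287^12 ≡ 1025 (mod 1147)
287^15 ≡ 249 (mod 1147)
287^18 ≡ 667 (mod 1147)
287^20 ≡ 1117 (mod 1147)
287^24 ≡ 1120 (mod 1147)
287^27 ≡ 591 (mod 1147)
287^30 ≡ 63 (mod 1147)
287^36 ≡ 1000 (mod 1147)
287^40 ≡ 900 (mod 1147)
287^45 ≡ 776 (mod 1147)
287^54 ≡ 593 (mod 1147)
287^60 ≡ 528 (mod 1147)
287^72 ≡ 963 (mod 1147)
287^90 ≡ 1 (mod 1147) ✓
Thus |⟨287⟩| = ord(287) = 90.
Index = |(Z/1147Z)^×| / |⟨287⟩| = 1080 / 90 = 12.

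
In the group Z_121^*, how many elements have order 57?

φ(121) = φ(11^2) = 11·(11−1) = 110 = 2 · 5 · 11.
In a cyclic group of order 110, there are φ(d) elements of order d for each divisor d of 110, and zero for non-divisors.
Here 110 is not a multiple of 57, so there are no elements of order 57.

0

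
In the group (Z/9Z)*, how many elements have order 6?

2

φ(9) = φ(3^2) = 3·(3−1) = 6 = 2 · 3.
In a cyclic group of order 6, there are φ(d) elements of order d for each divisor d of 6, and zero for non-divisors.
6 = 2 · 3 divides 6, and φ(6) = 2.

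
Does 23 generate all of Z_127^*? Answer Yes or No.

Yes

φ(127) = 127 − 1 = 126 = 2 · 3^2 · 7.
Test 23^(126/q) mod 127 for each prime factor q of 126:
23^63 ≡ 126 (mod 127)  [q = 2: ≢ 1 ✓]
23^42 ≡ 107 (mod 127)  [q = 3: ≢ 1 ✓]
23^18 ≡ 16 (mod 127)  [q = 7: ≢ 1 ✓]
None equal 1, so ord_127(23) = 126: 23 is a primitive root.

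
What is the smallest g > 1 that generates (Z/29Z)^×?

φ(29) = 29 − 1 = 28 = 2^2 · 7.
Test candidates g = 2, 3, … against the prime factors q ∈ {2, 7} of φ(29): g is a generator iff g^(28/q) ≢ 1 for every such q.
g = 2: 2^14 ≡ 28; 2^4 ≡ 16 — none is 1, so 2 is a primitive root.
Hence the least primitive root of 29 is 2.

2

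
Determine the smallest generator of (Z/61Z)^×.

φ(61) = 61 − 1 = 60 = 2^2 · 3 · 5.
g is a primitive root iff g^(60/q) ≢ 1 (mod 61) for each prime q ∈ {2, 3, 5}.
g = 2: 2^30 ≡ 60; 2^20 ≡ 47; 2^12 ≡ 9 — none is 1, so 2 is a primitive root.
The smallest primitive root modulo 61 is 2.

2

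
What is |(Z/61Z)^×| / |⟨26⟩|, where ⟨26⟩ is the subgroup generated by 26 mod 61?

1

By Lagrange's theorem, ord_61(26) divides φ(61) = 61 − 1 = 60 = 2^2 · 3 · 5.
Divisors of 60: 1, 2, 3, 4, 5, 6, 10, 12, 15, 20, 30, 60.
Evaluate successive powers at the divisors of 60:
26^1 ≡ 26 (mod 61)
26^2 ≡ 5 (mod 61)
26^3 ≡ 8 (mod 61)
26^4 ≡ 25 (mod 61)
26^5 ≡ 40 (mod 61)
26^6 ≡ 3 (mod 61)
26^10 ≡ 14 (mod 61)
26^12 ≡ 9 (mod 61)
26^15 ≡ 11 (mod 61)
26^20 ≡ 13 (mod 61)
26^30 ≡ 60 (mod 61)
26^60 ≡ 1 (mod 61) ✓
The order of 26 is 60, so the subgroup it generates has 60 elements.
[(Z/61Z)^× : ⟨26⟩] = 60/60 = 1.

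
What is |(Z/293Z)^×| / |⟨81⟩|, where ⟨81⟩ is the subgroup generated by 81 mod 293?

ord(81) | φ(293) = 293 − 1 = 292 = 2^2 · 73.
Divisors of 292: 1, 2, 4, 73, 146, 292.
Evaluate successive powers at the divisors of 292:
81^1 ≡ 81 (mod 293)
81^2 ≡ 115 (mod 293)
81^4 ≡ 40 (mod 293)
81^73 ≡ 1 (mod 293) ✓
So ord_293(81) = 73, hence |⟨81⟩| = 73.
Index = |(Z/293Z)^×| / |⟨81⟩| = 292 / 73 = 4.

4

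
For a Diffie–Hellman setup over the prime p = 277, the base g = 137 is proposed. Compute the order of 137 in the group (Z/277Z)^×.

276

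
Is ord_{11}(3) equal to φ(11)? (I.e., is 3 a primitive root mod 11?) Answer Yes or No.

No

φ(11) = 11 − 1 = 10 = 2 · 5.
An element g generates (Z/11Z)^× iff g^(10/q) ≢ 1 (mod 11) for each prime q ∈ {2, 5}.
3^5 ≡ 1 (mod 11)  [q = 2: ≡ 1 ✗]
3^2 ≡ 9 (mod 11)  [q = 5: ≢ 1 ✓]
The check at q = 2 fails, so 3 generates a proper subgroup.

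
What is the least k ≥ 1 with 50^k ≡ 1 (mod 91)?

12

Since 50 ∈ (Z/91Z)^×, its order divides φ(91) = φ(7·13) = (7−1)·(13−1) = 6·12 = 72 = 2^3 · 3^2.
Divisors of 72: 1, 2, 3, 4, 6, 8, 9, 12, 18, 24, 36, 72.
Test each divisor d:
50^1 ≡ 50
50^2 ≡ 43
50^3 ≡ 57
50^4 ≡ 29
50^6 ≡ 64
50^8 ≡ 22
50^9 ≡ 8
50^12 ≡ 1
Therefore the multiplicative order of 50 modulo 91 is 12.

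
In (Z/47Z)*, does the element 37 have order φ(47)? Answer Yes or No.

No

φ(47) = 47 − 1 = 46 = 2 · 23.
Test 37^(46/q) mod 47 for each prime factor q of 46:
37^23 ≡ 1 (mod 47)  [q = 2: ≡ 1 ✗]
37^2 ≡ 6 (mod 47)  [q = 23: ≢ 1 ✓]
Since 37^23 ≡ 1, the order of 37 divides 23 < 46, so 37 is not a primitive root.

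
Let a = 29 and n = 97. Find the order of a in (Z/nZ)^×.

96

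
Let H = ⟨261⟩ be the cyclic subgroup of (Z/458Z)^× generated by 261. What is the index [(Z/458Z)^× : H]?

Since 261 ∈ (Z/458Z)^×, its order divides φ(458) = φ(2)·φ(229) = 1·228 = 228 = 2^2 · 3 · 19.
Divisors of 228: 1, 2, 3, 4, 6, 12, 19, 38, 57, 76, 114, 228.
Check 261^d mod 458 for each divisor in increasing order:
261^1 ≡ 261 (mod 458)
261^2 ≡ 337 (mod 458)
261^3 ≡ 21 (mod 458)
261^4 ≡ 443 (mod 458)
261^6 ≡ 441 (mod 458)
261^12 ≡ 289 (mod 458)
261^19 ≡ 107 (mod 458)
261^38 ≡ 457 (mod 458)
261^57 ≡ 351 (mod 458)
261^76 ≡ 1 (mod 458) ✓
The order of 261 is 76, so the subgroup it generates has 76 elements.
[(Z/458Z)^× : ⟨261⟩] = 228/76 = 3.

3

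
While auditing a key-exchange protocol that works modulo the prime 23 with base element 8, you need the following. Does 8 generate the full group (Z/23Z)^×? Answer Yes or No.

No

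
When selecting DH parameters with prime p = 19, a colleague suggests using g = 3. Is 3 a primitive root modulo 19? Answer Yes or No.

Yes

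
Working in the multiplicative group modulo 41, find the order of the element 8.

20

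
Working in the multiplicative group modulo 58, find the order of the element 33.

14

ord(33) | φ(58) = φ(2)·φ(29) = 1·28 = 28 = 2^2 · 7.
Divisors of 28: 1, 2, 4, 7, 14, 28.
Compute 33^d (mod 58) for the divisors d until we hit 1:
33^1 ≡ 33 (mod 58)
33^2 ≡ 45 (mod 58)
33^4 ≡ 53 (mod 58)
33^7 ≡ 57 (mod 58)
33^14 ≡ 1 (mod 58) ✓
Therefore the multiplicative order of 33 modulo 58 is 14.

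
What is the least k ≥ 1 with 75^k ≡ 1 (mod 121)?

55

The order of 75 must divide φ(121) = φ(11^2) = 11·(11−1) = 110 = 2 · 5 · 11.
Divisors of 110: 1, 2, 5, 10, 11, 22, 55, 110.
Evaluate successive powers at the divisors of 110:
75^1 ≡ 75 (mod 121)
75^2 ≡ 59 (mod 121)
75^5 ≡ 78 (mod 121)
75^10 ≡ 34 (mod 121)
75^11 ≡ 9 (mod 121)
75^22 ≡ 81 (mod 121)
75^55 ≡ 1 (mod 121) ✓
Hence ord(75) = 55.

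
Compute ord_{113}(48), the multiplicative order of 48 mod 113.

ord(48) | φ(113) = 113 − 1 = 112 = 2^4 · 7.
Divisors of 112: 1, 2, 4, 7, 8, 14, 16, 28, 56, 112.
Check 48^d mod 113 for each divisor in increasing order:
48^1 ≡ 48
48^2 ≡ 44
48^4 ≡ 15
48^7 ≡ 40
48^8 ≡ 112
48^14 ≡ 18
48^16 ≡ 1
Hence ord(48) = 16.

16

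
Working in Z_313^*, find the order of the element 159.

312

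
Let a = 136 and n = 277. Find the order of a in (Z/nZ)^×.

69

The order of 136 must divide φ(277) = 277 − 1 = 276 = 2^2 · 3 · 23.
Divisors of 276: 1, 2, 3, 4, 6, 12, 23, 46, 69, 92, 138, 276.
Check 136^d mod 277 for each divisor in increasing order:
136^1 ≡ 136
136^2 ≡ 214
136^3 ≡ 19
136^4 ≡ 91
136^6 ≡ 84
136^12 ≡ 131
136^23 ≡ 116
136^46 ≡ 160
136^69 ≡ 1
Hence ord(136) = 69.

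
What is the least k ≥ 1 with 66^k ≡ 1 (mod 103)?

By Lagrange's theorem, ord_103(66) divides φ(103) = 103 − 1 = 102 = 2 · 3 · 17.
Divisors of 102: 1, 2, 3, 6, 17, 34, 51, 102.
Evaluate successive powers at the divisors of 102:
66^1 ≡ 66
66^2 ≡ 30
66^3 ≡ 23
66^6 ≡ 14
66^17 ≡ 1
Hence ord(66) = 17.

17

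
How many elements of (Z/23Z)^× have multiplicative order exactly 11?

10

φ(23) = 23 − 1 = 22 = 2 · 11.
In a cyclic group of order 22, there are φ(d) elements of order d for each divisor d of 22, and zero for non-divisors.
11 | 22, and φ(11) = 11 − 1 = 10.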